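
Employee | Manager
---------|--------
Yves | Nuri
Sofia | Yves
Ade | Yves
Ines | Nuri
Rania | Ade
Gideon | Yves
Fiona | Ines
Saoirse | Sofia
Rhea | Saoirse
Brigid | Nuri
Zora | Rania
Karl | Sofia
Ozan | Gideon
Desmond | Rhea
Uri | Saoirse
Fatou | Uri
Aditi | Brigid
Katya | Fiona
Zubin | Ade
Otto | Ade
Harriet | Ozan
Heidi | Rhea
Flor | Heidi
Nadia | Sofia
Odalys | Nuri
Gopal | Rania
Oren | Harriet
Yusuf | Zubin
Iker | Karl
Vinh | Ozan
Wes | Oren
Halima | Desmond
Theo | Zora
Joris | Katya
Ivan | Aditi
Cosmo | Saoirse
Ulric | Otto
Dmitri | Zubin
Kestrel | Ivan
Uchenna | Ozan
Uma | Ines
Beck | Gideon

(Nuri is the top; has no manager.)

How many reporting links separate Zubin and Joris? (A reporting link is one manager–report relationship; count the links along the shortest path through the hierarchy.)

Zubin is 3 levels below Nuri, and Joris is 4 levels below Nuri (their lowest common manager). The shortest path runs up from Zubin to Nuri and back down to Joris: 3 + 4 = 7 links.

7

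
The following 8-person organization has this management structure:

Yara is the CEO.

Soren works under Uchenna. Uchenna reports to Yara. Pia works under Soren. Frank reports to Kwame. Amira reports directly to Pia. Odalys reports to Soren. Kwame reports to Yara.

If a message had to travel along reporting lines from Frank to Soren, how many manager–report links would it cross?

Frank is 2 levels below Yara, and Soren is 2 levels below Yara (their lowest common manager). The shortest path runs up from Frank to Yara and back down to Soren: 2 + 2 = 4 links.

4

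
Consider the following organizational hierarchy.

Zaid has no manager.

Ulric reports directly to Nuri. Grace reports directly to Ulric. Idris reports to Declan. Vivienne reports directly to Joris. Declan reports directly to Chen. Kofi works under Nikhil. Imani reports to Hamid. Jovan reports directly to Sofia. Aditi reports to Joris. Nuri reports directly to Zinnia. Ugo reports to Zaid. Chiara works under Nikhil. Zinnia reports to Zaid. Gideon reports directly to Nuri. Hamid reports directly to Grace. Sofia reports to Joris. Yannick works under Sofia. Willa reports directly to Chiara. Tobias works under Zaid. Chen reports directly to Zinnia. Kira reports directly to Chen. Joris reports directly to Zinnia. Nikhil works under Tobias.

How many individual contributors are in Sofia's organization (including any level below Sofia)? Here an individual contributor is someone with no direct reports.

The people in Sofia's organization with no one reporting to them are Jovan, Yannick. That is 2.

2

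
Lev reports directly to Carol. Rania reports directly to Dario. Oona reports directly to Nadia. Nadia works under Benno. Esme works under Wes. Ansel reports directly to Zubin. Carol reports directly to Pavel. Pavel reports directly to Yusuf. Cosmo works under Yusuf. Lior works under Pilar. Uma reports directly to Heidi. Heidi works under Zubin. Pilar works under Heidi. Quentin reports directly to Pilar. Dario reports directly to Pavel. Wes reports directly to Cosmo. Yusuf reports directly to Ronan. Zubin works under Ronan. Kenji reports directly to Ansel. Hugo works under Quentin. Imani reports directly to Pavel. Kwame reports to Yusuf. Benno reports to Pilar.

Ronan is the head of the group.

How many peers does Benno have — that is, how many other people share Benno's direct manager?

2

Benno reports to Pilar. Pilar's other direct reports are Quentin, Lior — 2 peers.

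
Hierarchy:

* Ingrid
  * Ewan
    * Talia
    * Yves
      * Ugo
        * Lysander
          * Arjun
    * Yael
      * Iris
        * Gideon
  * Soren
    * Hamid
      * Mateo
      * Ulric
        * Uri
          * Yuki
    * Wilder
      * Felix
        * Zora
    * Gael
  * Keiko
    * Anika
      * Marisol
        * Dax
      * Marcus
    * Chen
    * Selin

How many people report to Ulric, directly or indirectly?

2

Ulric directly manages Uri. Under Uri: Yuki (1). That's 2 in total.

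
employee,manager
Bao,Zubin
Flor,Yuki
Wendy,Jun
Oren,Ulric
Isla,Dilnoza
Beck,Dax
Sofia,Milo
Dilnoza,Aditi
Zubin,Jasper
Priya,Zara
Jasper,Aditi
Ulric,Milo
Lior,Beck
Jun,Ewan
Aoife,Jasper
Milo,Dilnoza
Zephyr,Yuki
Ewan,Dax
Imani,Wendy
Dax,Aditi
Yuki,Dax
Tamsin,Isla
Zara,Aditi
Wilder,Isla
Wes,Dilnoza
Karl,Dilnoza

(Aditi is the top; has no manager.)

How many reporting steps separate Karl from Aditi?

2

Chain from Karl up to Aditi: Karl → Dilnoza → Aditi. That is 2 steps up, so Karl is 2 levels below Aditi.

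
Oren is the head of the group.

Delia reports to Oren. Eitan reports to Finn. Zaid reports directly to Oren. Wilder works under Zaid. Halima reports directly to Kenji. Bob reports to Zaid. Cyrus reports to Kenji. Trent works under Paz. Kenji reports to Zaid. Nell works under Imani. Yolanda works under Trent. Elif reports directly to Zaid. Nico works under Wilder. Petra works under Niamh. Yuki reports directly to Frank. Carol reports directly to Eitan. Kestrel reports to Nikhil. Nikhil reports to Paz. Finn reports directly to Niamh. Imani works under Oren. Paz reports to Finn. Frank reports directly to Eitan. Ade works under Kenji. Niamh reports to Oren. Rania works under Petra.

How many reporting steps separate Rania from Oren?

Chain from Rania up to Oren: Rania → Petra → Niamh → Oren. That is 3 steps up, so Rania is 3 levels below Oren.

3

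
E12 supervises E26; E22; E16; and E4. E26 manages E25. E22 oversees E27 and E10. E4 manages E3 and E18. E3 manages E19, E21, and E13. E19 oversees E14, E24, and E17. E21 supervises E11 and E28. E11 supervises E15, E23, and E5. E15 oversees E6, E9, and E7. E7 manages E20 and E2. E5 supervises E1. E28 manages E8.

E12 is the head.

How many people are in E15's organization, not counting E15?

5

E15 directly manages E7, E9, E6. Under E7: E2, E20 (2). E9 has no reports. E6 has no reports. So E15's organization is 3 direct reports plus everyone under them: 3 + 1 + 1 = 5.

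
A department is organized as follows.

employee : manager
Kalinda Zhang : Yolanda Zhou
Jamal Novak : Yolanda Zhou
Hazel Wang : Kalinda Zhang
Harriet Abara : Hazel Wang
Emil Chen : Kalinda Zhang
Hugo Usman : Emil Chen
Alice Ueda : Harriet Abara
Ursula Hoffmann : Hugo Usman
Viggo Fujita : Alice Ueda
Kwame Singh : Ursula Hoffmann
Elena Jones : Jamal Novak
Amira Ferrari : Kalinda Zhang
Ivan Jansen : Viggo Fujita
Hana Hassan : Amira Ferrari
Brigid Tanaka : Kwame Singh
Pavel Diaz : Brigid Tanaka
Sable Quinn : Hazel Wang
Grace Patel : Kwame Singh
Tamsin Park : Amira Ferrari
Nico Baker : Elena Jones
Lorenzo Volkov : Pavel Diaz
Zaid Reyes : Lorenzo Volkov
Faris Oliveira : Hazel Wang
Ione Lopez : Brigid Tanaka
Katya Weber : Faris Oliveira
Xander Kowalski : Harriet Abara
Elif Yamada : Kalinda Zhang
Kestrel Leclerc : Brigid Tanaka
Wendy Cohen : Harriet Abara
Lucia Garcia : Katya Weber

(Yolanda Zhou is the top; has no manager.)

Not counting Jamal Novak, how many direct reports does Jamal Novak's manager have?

Jamal Novak reports to Yolanda Zhou. Yolanda Zhou's other direct reports are Kalinda Zhang — 1 peer.

1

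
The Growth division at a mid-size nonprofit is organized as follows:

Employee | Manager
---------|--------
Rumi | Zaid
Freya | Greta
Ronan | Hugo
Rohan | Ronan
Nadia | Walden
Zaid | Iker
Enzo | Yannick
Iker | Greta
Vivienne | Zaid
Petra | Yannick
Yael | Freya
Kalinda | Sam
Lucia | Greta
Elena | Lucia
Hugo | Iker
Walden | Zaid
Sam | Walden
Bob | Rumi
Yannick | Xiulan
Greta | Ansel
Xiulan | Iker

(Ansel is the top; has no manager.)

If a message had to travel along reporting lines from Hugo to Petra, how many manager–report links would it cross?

4

Hugo is 1 level below Iker, and Petra is 3 levels below Iker (their lowest common manager). The shortest path runs up from Hugo to Iker and back down to Petra: 1 + 3 = 4 links.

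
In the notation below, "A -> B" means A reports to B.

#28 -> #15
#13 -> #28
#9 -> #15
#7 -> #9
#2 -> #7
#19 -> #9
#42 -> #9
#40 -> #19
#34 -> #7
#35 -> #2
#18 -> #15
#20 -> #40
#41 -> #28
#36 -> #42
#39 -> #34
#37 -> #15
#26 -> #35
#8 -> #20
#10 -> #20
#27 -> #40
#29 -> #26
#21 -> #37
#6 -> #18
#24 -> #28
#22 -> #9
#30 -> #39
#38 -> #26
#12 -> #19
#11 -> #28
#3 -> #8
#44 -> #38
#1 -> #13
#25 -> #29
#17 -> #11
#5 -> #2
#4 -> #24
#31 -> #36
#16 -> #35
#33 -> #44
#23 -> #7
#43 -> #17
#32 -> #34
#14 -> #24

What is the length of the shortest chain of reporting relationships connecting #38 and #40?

#38 is 5 levels below #9, and #40 is 2 levels below #9 (their lowest common manager). The shortest path runs up from #38 to #9 and back down to #40: 5 + 2 = 7 links.

7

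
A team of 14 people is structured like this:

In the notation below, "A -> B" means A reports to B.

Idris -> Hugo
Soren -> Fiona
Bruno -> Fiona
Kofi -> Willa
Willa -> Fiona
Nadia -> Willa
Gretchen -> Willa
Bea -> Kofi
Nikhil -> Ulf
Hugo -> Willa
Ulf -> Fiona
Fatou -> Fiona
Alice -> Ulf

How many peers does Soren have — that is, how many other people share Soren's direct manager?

4

Soren reports to Fiona. Fiona's other direct reports are Willa, Bruno, Fatou, Ulf — 4 peers.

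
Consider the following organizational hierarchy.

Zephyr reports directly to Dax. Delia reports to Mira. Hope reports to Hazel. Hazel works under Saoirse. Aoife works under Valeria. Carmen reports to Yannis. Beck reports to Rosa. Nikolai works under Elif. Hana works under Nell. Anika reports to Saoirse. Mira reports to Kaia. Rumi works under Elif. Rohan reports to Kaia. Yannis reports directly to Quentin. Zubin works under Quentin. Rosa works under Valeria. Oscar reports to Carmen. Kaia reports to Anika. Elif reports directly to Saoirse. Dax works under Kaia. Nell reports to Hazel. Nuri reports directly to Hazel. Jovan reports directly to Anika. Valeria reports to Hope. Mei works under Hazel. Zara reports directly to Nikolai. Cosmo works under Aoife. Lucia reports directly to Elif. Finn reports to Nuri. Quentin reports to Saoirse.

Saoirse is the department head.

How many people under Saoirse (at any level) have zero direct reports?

14

The people in Saoirse's organization with no one reporting to them are Zubin, Oscar, Jovan, Rohan, Zephyr, Delia, Lucia, Zara, Rumi, Mei, Finn, Hana, Cosmo, Beck. That is 14.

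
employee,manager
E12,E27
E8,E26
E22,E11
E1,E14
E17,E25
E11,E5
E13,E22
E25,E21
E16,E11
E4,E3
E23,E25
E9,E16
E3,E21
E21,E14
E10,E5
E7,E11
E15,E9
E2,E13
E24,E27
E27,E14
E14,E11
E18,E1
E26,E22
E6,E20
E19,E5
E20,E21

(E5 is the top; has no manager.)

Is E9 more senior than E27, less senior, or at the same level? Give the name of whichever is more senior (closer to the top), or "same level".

same level

Both E9 and E27 are 3 levels below E5.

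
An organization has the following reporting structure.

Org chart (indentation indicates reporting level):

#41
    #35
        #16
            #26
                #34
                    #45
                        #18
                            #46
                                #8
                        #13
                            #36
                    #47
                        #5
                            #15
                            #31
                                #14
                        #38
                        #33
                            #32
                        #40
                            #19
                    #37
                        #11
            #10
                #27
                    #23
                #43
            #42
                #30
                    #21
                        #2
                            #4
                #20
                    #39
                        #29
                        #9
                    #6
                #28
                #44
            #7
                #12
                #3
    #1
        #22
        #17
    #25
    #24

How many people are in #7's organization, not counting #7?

#7 directly manages #12, #3. #12 has no reports. #3 has no reports. So #7's organization is 2 direct reports plus everyone under them: 1 + 1 = 2.

2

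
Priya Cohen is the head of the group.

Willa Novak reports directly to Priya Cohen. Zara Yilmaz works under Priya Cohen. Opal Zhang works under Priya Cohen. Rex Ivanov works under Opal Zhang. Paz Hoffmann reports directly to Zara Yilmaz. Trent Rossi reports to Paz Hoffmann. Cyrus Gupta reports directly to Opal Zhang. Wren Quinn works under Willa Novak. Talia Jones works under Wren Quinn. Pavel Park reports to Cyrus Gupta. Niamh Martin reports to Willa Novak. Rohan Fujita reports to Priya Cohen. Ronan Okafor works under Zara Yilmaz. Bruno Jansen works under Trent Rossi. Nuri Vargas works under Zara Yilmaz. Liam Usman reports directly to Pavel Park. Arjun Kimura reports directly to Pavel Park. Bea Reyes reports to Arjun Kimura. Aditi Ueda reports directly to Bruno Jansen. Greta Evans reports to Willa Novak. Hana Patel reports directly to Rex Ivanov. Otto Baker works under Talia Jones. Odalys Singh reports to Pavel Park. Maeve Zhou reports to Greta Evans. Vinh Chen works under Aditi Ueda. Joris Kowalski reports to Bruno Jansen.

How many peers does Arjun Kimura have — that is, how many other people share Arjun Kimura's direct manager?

Arjun Kimura reports to Pavel Park. Pavel Park's other direct reports are Liam Usman, Odalys Singh — 2 peers.

2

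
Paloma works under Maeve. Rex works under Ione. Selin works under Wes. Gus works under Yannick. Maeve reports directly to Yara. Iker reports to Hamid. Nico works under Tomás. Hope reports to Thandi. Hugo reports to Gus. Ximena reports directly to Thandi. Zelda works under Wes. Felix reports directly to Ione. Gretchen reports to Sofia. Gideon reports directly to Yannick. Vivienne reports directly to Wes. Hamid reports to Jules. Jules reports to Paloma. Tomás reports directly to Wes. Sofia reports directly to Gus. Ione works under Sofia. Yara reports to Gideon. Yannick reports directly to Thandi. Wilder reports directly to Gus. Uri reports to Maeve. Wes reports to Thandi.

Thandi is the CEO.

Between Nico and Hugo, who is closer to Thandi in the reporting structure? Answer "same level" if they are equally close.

Both Nico and Hugo are 3 levels below Thandi.

same level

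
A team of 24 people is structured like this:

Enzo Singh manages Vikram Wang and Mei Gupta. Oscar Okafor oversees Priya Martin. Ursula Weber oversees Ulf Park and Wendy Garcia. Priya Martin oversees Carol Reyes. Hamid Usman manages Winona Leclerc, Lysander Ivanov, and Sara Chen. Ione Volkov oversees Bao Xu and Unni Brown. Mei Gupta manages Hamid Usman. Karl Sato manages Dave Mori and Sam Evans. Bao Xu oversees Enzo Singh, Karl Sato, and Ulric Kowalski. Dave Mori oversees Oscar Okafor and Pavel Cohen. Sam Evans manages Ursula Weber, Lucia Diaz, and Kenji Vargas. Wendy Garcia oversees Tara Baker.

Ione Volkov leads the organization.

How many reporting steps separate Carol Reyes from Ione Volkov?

Chain from Carol Reyes up to Ione Volkov: Carol Reyes → Priya Martin → Oscar Okafor → Dave Mori → Karl Sato → Bao Xu → Ione Volkov. That is 6 steps up, so Carol Reyes is 6 levels below Ione Volkov.

6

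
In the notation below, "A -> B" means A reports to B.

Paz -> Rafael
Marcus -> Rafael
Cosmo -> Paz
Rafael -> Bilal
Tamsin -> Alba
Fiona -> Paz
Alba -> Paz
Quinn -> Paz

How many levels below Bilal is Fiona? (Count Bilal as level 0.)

Chain from Fiona up to Bilal: Fiona → Paz → Rafael → Bilal. That is 3 steps up, so Fiona is 3 levels below Bilal.

3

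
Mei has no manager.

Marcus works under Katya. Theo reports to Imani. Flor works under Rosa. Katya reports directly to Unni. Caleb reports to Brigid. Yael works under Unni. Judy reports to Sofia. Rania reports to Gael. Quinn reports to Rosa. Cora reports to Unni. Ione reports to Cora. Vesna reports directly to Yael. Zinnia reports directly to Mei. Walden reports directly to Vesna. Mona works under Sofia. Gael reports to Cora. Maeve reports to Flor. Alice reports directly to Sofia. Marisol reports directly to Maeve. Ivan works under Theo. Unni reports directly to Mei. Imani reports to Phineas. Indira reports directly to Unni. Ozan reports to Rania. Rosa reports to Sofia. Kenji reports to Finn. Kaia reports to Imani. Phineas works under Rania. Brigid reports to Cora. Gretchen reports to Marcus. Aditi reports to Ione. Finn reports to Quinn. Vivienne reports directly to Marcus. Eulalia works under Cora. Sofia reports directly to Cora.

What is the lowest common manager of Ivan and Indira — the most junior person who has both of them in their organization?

Unni

Ivan's chain of managers is Theo, Imani, Phineas, Rania, Gael, Cora, Unni, Mei. Indira's chain of managers is Unni, Mei. The first manager that appears in both chains is Unni.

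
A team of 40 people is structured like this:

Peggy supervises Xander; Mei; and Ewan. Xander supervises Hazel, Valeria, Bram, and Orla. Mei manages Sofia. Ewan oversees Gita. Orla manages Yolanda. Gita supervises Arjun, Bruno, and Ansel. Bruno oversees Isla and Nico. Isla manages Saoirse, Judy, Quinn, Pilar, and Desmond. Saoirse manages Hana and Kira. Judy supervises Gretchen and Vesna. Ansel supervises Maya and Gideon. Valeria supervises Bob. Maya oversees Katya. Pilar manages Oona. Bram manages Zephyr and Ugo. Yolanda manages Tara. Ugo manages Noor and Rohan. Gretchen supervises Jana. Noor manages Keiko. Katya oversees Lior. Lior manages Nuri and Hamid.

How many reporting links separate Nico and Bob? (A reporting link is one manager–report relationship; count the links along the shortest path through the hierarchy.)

Nico is 4 levels below Peggy, and Bob is 3 levels below Peggy (their lowest common manager). The shortest path runs up from Nico to Peggy and back down to Bob: 4 + 3 = 7 links.

7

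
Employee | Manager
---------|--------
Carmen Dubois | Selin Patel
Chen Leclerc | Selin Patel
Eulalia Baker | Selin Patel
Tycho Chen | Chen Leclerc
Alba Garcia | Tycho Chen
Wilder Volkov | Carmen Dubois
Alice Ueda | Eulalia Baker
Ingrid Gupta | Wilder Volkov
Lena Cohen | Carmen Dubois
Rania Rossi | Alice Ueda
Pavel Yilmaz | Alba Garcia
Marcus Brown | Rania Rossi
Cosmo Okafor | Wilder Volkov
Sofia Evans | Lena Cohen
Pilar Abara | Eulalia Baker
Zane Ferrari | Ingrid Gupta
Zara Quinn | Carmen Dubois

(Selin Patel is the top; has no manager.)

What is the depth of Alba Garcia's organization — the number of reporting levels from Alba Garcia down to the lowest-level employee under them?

1

The longest chain under Alba Garcia runs Alba Garcia → Pavel Yilmaz, which is 1 level below Alba Garcia.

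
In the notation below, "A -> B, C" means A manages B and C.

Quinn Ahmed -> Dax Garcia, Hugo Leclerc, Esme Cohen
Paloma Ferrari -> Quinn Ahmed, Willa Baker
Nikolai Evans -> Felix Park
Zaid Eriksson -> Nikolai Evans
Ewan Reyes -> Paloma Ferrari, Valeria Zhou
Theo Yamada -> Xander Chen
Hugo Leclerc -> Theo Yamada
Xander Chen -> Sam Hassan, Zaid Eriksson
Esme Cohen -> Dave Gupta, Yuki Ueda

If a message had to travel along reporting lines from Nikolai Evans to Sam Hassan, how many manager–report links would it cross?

3

Nikolai Evans is 2 levels below Xander Chen, and Sam Hassan is 1 level below Xander Chen (their lowest common manager). The shortest path runs up from Nikolai Evans to Xander Chen and back down to Sam Hassan: 2 + 1 = 3 links.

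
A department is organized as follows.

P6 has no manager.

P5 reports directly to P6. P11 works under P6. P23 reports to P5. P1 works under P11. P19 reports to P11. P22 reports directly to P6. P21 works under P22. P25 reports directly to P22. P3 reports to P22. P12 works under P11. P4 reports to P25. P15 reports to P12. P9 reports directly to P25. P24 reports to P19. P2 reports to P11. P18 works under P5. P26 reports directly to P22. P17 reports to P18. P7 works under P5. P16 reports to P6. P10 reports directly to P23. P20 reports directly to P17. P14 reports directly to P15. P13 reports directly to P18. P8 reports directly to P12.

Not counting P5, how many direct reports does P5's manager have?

3

P5 reports to P6. P6's other direct reports are P11, P22, P16 — 3 peers.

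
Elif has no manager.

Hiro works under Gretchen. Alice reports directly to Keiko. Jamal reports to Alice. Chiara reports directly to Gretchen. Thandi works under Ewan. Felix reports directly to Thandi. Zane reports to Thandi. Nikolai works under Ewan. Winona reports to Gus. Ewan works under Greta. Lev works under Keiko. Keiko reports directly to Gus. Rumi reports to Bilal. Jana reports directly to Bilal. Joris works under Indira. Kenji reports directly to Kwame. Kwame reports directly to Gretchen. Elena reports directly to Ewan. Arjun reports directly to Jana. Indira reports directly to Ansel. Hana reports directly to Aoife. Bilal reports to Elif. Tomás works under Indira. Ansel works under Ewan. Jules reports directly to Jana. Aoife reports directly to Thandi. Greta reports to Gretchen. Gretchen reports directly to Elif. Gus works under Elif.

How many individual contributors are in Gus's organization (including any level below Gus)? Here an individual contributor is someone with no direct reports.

The people in Gus's organization with no one reporting to them are Winona, Jamal, Lev. That is 3.

3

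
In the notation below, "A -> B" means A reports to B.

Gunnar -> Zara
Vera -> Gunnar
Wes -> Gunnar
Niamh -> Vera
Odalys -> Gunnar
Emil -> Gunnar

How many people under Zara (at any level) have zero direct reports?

The people in Zara's organization with no one reporting to them are Emil, Odalys, Wes, Niamh. That is 4.

4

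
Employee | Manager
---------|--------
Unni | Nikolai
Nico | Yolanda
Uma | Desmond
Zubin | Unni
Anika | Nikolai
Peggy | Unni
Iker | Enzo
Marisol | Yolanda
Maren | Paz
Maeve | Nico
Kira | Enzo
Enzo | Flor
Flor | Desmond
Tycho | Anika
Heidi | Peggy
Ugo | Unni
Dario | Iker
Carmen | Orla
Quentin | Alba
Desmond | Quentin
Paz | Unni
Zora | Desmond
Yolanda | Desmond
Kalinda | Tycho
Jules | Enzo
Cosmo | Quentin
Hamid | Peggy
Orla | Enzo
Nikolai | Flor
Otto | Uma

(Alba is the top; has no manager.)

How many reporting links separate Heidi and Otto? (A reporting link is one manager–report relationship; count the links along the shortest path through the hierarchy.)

7

Heidi is 5 levels below Desmond, and Otto is 2 levels below Desmond (their lowest common manager). The shortest path runs up from Heidi to Desmond and back down to Otto: 5 + 2 = 7 links.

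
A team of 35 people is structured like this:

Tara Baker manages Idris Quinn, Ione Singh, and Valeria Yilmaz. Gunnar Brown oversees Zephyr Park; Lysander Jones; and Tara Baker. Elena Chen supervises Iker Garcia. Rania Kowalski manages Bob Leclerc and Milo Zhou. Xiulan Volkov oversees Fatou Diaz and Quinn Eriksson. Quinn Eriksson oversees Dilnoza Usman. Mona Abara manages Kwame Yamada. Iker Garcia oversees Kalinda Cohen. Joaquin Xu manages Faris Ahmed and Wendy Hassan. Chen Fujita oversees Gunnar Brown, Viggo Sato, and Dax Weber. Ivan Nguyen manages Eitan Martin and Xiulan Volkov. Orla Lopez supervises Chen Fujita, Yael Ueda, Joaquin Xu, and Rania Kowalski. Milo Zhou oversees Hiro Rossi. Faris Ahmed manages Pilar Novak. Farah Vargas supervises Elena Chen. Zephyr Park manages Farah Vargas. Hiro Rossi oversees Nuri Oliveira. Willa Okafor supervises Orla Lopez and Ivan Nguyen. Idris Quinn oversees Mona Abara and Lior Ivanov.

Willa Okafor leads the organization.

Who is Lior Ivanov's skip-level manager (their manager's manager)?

Lior Ivanov reports to Idris Quinn, and Idris Quinn reports to Tara Baker. So Lior Ivanov's skip-level manager is Tara Baker.

Tara Baker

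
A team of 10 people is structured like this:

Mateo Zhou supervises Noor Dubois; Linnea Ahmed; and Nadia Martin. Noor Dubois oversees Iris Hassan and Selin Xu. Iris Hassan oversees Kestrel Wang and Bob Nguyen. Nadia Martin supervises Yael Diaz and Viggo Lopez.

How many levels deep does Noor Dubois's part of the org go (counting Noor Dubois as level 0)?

2

The longest chain under Noor Dubois runs Noor Dubois → Iris Hassan → Bob Nguyen, which is 2 levels below Noor Dubois.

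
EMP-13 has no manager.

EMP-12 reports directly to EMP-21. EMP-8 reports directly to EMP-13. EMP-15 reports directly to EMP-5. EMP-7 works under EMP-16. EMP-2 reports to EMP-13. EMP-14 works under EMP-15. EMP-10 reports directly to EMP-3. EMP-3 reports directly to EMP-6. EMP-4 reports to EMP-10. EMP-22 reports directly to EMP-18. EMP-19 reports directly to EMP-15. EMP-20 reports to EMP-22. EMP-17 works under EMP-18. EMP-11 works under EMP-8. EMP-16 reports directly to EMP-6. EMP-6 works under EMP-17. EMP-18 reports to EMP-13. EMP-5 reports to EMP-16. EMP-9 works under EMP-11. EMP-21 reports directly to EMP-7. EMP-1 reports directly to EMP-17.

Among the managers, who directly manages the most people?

Direct-report counts: EMP-13 has 3; EMP-8 has 1; EMP-11 has 1; EMP-18 has 2; EMP-22 has 1; EMP-17 has 2; EMP-6 has 2; EMP-16 has 2; EMP-7 has 1; EMP-21 has 1; EMP-5 has 1; EMP-15 has 2; EMP-3 has 1; EMP-10 has 1. The largest is 3, held by EMP-13.

EMP-13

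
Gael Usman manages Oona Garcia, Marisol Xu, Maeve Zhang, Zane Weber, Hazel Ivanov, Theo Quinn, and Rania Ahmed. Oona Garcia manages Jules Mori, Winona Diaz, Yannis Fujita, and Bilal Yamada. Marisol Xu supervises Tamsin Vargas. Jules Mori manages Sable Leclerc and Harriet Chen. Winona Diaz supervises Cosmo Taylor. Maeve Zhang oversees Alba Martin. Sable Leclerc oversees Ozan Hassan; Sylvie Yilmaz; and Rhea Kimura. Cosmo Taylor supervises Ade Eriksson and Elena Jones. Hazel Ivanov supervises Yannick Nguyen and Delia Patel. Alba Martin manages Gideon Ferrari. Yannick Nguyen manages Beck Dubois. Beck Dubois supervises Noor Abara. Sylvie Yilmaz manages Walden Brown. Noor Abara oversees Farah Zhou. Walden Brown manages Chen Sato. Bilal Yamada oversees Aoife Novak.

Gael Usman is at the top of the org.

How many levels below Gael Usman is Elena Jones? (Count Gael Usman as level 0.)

4

Chain from Elena Jones up to Gael Usman: Elena Jones → Cosmo Taylor → Winona Diaz → Oona Garcia → Gael Usman. That is 4 steps up, so Elena Jones is 4 levels below Gael Usman.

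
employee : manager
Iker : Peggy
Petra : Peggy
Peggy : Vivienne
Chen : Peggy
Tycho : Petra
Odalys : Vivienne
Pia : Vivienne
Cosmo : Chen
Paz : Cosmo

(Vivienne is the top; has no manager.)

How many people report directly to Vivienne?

3

Vivienne directly manages Odalys, Peggy, Pia. That is 3 direct reports.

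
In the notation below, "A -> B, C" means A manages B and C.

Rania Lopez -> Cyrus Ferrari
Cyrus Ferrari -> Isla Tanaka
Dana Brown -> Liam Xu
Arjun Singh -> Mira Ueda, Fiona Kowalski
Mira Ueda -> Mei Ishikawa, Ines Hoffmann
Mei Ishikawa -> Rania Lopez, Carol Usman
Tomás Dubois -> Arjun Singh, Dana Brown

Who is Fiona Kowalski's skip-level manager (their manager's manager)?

Tomás Dubois

Fiona Kowalski reports to Arjun Singh, and Arjun Singh reports to Tomás Dubois. So Fiona Kowalski's skip-level manager is Tomás Dubois.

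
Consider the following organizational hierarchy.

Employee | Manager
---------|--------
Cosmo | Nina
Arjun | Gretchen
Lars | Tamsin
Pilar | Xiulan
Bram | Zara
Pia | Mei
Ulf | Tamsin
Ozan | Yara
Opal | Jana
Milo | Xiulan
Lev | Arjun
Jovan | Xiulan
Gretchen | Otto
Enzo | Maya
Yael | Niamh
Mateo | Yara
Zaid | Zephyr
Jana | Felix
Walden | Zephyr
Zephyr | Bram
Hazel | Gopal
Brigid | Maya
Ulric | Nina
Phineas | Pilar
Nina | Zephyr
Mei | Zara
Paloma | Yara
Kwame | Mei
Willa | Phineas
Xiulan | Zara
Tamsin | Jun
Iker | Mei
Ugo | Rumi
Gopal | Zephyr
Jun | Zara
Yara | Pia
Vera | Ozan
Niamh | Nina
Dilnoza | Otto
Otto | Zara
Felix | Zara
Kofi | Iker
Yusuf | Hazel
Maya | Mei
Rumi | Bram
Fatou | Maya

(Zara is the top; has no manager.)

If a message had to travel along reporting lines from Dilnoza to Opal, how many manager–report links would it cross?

5

Dilnoza is 2 levels below Zara, and Opal is 3 levels below Zara (their lowest common manager). The shortest path runs up from Dilnoza to Zara and back down to Opal: 2 + 3 = 5 links.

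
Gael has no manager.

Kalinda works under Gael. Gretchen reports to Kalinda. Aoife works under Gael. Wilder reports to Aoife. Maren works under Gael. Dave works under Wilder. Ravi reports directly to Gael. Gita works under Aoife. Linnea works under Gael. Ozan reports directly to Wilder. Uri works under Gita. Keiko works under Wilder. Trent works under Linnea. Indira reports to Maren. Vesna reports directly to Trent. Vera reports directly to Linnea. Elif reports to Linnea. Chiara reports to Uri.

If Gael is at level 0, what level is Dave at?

3

Chain from Dave up to Gael: Dave → Wilder → Aoife → Gael. That is 3 steps up, so Dave is 3 levels below Gael.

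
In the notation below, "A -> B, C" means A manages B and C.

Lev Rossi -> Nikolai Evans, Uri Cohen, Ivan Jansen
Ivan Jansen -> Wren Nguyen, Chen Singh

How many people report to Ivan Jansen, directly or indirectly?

Ivan Jansen directly manages Wren Nguyen, Chen Singh. Wren Nguyen has no reports. Chen Singh has no reports. So Ivan Jansen's organization is 2 direct reports plus everyone under them: 1 + 1 = 2.

2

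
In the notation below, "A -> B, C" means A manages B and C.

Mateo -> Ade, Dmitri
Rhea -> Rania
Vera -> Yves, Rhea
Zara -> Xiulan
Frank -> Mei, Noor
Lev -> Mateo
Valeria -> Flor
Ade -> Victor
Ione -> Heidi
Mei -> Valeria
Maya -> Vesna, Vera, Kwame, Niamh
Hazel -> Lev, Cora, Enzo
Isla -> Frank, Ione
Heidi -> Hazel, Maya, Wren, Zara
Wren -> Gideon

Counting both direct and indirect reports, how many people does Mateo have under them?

Mateo directly manages Ade, Dmitri. Under Ade: Victor (1). Dmitri has no reports. So Mateo's organization is 2 direct reports plus everyone under them: 2 + 1 = 3.

3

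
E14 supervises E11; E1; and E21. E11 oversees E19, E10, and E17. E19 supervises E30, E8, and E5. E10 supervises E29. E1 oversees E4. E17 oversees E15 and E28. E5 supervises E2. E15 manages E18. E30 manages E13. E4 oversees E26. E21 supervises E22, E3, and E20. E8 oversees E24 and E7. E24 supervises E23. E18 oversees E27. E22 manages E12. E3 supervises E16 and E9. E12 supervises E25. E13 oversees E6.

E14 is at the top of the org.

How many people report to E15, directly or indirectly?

2

E15 directly manages E18. Under E18: E27 (1). That's 2 in total.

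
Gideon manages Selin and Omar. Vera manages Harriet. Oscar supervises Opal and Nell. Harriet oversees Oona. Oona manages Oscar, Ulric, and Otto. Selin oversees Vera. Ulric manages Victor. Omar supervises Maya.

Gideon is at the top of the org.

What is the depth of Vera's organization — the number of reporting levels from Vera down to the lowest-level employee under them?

The longest chain under Vera runs Vera → Harriet → Oona → Ulric → Victor, which is 4 levels below Vera.

4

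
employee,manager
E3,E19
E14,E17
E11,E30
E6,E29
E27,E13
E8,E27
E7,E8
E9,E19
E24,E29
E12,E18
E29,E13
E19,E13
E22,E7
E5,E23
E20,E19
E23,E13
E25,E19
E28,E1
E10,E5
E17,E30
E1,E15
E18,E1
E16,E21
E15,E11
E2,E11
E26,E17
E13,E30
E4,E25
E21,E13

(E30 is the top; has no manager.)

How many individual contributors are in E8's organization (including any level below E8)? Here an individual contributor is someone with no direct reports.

1

The only person in E8's organization with no one reporting to them is E22. That is 1.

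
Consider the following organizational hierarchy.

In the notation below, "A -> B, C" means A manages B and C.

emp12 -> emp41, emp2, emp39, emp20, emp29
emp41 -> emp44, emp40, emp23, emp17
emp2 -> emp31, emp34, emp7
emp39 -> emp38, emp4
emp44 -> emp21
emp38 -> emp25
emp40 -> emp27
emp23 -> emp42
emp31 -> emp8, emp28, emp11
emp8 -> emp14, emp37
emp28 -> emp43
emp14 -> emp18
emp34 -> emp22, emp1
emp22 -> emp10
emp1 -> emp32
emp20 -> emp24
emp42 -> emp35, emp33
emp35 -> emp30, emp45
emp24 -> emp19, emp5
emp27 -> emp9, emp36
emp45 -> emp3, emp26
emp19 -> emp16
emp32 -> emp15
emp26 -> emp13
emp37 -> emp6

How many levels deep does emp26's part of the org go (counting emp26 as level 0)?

1

The longest chain under emp26 runs emp26 → emp13, which is 1 level below emp26.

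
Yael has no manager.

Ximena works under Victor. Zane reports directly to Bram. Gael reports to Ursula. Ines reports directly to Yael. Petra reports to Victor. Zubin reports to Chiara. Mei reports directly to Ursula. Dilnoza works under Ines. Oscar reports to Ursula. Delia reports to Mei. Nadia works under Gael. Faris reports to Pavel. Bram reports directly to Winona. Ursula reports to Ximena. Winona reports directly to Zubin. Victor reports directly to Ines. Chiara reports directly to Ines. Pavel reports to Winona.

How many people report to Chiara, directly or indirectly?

Chiara directly manages Zubin. Under Zubin: Winona, Pavel, Faris, Bram, Zane (5). That's 6 in total.

6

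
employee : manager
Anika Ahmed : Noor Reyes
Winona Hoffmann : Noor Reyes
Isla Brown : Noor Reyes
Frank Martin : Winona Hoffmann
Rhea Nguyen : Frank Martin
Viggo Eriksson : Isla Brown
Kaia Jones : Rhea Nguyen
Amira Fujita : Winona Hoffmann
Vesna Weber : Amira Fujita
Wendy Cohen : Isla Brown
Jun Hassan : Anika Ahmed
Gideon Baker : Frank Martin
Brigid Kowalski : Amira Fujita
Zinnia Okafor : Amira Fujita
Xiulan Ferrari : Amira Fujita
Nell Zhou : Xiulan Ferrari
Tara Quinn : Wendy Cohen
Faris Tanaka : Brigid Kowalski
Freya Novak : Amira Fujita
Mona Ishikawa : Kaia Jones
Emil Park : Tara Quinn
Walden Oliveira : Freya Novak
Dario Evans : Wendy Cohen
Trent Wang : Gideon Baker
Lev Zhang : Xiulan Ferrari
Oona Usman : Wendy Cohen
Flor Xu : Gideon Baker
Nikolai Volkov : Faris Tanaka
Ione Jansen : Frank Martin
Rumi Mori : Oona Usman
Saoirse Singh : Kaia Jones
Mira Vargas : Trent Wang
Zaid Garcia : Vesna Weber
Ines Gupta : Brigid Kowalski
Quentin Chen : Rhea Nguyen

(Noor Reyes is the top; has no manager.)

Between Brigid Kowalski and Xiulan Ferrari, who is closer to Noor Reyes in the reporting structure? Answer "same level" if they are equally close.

same level

Both Brigid Kowalski and Xiulan Ferrari are 3 levels below Noor Reyes.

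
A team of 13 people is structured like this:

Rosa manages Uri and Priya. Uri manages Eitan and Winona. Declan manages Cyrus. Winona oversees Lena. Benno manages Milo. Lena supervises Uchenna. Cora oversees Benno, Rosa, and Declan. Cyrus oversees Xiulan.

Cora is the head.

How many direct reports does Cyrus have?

Cyrus directly manages Xiulan. That is 1 direct report.

1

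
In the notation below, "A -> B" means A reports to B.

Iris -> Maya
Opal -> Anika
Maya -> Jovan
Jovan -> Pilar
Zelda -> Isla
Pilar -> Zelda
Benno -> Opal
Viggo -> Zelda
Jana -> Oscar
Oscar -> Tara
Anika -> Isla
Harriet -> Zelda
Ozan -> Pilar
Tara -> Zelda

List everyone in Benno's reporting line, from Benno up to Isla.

Benno reports to Opal. Opal reports to Anika. Anika reports to Isla. Isla is at the top.

Benno -> Opal -> Anika -> Isla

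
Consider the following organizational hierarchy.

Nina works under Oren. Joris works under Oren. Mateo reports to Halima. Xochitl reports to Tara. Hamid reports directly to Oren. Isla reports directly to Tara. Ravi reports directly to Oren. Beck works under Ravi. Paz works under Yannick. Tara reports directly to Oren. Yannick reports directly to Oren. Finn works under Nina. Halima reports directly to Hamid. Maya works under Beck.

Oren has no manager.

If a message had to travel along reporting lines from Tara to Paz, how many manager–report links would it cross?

Tara is 1 level below Oren, and Paz is 2 levels below Oren (their lowest common manager). The shortest path runs up from Tara to Oren and back down to Paz: 1 + 2 = 3 links.

3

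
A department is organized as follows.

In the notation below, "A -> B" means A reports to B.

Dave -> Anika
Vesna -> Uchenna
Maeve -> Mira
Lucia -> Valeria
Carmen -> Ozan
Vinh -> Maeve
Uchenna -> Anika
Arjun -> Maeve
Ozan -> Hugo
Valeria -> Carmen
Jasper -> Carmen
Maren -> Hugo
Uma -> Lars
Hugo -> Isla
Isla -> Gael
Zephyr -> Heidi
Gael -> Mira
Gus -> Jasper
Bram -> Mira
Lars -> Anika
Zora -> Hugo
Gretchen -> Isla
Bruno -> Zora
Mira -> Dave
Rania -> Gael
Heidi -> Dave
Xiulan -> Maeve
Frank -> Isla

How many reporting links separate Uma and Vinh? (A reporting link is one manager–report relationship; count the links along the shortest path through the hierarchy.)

Uma is 2 levels below Anika, and Vinh is 4 levels below Anika (their lowest common manager). The shortest path runs up from Uma to Anika and back down to Vinh: 2 + 4 = 6 links.

6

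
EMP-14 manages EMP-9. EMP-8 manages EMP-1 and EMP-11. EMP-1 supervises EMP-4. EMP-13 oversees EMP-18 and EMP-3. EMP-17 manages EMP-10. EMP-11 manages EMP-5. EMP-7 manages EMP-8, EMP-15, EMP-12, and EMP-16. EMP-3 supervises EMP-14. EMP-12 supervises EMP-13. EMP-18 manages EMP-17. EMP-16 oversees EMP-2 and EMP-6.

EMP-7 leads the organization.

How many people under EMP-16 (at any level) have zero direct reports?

2

The people in EMP-16's organization with no one reporting to them are EMP-2, EMP-6. That is 2.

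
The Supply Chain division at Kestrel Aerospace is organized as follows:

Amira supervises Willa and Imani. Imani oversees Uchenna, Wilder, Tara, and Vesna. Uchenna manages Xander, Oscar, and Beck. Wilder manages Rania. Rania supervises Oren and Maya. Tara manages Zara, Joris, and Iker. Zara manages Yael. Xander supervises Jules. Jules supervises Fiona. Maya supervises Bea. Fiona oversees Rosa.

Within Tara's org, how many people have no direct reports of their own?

3

The people in Tara's organization with no one reporting to them are Iker, Joris, Yael. That is 3.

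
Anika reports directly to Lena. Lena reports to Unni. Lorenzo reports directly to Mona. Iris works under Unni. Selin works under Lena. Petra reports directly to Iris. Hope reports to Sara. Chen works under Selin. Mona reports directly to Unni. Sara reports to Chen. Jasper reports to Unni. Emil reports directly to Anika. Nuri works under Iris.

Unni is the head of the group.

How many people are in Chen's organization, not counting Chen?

2

Chen directly manages Sara. Under Sara: Hope (1). That's 2 in total.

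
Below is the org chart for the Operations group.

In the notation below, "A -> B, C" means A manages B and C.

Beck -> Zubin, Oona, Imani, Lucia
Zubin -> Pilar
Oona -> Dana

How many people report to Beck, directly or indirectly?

Beck directly manages Zubin, Oona, Imani, Lucia. Under Zubin: Pilar (1). Under Oona: Dana (1). Imani has no reports. Lucia has no reports. So Beck's organization is 4 direct reports plus everyone under them: 2 + 2 + 1 + 1 = 6.

6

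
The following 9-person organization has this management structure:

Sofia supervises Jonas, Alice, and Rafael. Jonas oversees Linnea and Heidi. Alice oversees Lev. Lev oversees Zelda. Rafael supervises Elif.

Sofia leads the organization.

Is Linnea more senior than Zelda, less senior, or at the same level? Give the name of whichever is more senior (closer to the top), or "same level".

Linnea

Linnea is 2 levels below Sofia; Zelda is 3. Linnea is higher.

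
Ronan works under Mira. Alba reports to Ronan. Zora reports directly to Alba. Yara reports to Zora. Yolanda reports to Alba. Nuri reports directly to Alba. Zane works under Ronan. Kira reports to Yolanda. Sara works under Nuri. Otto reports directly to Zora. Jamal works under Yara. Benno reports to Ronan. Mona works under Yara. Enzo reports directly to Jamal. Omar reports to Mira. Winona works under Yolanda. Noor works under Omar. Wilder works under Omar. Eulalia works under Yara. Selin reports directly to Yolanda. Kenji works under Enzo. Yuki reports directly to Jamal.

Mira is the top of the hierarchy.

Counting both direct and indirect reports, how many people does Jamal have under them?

Jamal directly manages Enzo, Yuki. Under Enzo: Kenji (1). Yuki has no reports. So Jamal's organization is 2 direct reports plus everyone under them: 2 + 1 = 3.

3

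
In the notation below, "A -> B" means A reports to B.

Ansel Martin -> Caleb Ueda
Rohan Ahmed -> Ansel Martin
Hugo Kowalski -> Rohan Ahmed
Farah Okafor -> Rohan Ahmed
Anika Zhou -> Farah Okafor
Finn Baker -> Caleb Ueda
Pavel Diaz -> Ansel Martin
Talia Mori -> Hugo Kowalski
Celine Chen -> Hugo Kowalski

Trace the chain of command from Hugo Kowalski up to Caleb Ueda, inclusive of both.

Hugo Kowalski -> Rohan Ahmed -> Ansel Martin -> Caleb Ueda

Hugo Kowalski reports to Rohan Ahmed. Rohan Ahmed reports to Ansel Martin. Ansel Martin reports to Caleb Ueda. Caleb Ueda is at the top.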